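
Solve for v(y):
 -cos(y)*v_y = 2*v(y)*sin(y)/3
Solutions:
 v(y) = C1*cos(y)^(2/3)


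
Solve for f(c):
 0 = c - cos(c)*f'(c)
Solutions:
 f(c) = C1 + Integral(c/cos(c), c)


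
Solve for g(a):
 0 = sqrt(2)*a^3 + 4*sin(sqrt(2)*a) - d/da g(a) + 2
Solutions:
 g(a) = C1 + sqrt(2)*a^4/4 + 2*a - 2*sqrt(2)*cos(sqrt(2)*a)


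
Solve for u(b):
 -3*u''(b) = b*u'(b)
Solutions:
 u(b) = C1 + C2*erf(sqrt(6)*b/6)


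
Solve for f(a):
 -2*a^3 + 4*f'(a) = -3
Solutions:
 f(a) = C1 + a^4/8 - 3*a/4


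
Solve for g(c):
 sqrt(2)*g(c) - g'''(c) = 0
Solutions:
 g(c) = C3*exp(2^(1/6)*c) + (C1*sin(2^(1/6)*sqrt(3)*c/2) + C2*cos(2^(1/6)*sqrt(3)*c/2))*exp(-2^(1/6)*c/2)


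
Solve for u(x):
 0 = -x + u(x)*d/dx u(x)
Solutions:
 u(x) = -sqrt(C1 + x^2)
 u(x) = sqrt(C1 + x^2)


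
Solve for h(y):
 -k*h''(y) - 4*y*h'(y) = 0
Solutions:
 h(y) = C1 + C2*sqrt(k)*erf(sqrt(2)*y*sqrt(1/k))


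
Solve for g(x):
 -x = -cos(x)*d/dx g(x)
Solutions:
 g(x) = C1 + Integral(x/cos(x), x)


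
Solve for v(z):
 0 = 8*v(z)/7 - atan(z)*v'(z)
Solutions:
 v(z) = C1*exp(8*Integral(1/atan(z), z)/7)


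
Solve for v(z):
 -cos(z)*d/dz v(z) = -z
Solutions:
 v(z) = C1 + Integral(z/cos(z), z)


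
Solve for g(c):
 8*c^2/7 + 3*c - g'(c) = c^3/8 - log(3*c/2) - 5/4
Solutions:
 g(c) = C1 - c^4/32 + 8*c^3/21 + 3*c^2/2 + c*log(c) + c/4 + c*log(3/2)


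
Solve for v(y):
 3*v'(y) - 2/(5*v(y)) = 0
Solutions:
 v(y) = -sqrt(C1 + 60*y)/15
 v(y) = sqrt(C1 + 60*y)/15


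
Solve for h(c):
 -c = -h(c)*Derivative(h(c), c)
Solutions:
 h(c) = -sqrt(C1 + c^2)
 h(c) = sqrt(C1 + c^2)


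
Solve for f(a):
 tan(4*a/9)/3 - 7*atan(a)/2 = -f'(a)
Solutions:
 f(a) = C1 + 7*a*atan(a)/2 - 7*log(a^2 + 1)/4 + 3*log(cos(4*a/9))/4


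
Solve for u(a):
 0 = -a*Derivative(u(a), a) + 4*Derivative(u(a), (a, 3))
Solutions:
 u(a) = C1 + Integral(C2*airyai(2^(1/3)*a/2) + C3*airybi(2^(1/3)*a/2), a)


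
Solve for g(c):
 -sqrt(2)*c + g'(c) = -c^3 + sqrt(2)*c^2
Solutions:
 g(c) = C1 - c^4/4 + sqrt(2)*c^3/3 + sqrt(2)*c^2/2


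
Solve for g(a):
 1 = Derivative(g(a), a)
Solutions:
 g(a) = C1 + a


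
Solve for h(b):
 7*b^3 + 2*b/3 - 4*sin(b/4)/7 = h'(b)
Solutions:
 h(b) = C1 + 7*b^4/4 + b^2/3 + 16*cos(b/4)/7


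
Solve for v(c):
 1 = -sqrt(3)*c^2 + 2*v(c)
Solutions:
 v(c) = sqrt(3)*c^2/2 + 1/2


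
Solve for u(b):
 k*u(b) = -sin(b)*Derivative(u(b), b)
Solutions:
 u(b) = C1*exp(k*(-log(cos(b) - 1) + log(cos(b) + 1))/2)


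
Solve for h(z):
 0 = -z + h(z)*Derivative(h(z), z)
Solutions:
 h(z) = -sqrt(C1 + z^2)
 h(z) = sqrt(C1 + z^2)


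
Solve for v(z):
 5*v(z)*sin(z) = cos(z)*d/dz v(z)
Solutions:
 v(z) = C1/cos(z)^5


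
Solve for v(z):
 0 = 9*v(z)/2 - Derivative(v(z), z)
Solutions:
 v(z) = C1*exp(9*z/2)


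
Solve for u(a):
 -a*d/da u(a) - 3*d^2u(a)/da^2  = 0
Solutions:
 u(a) = C1 + C2*erf(sqrt(6)*a/6)


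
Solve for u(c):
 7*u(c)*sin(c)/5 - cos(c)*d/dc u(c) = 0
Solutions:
 u(c) = C1/cos(c)^(7/5)


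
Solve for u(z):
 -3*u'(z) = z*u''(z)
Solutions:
 u(z) = C1 + C2/z^2


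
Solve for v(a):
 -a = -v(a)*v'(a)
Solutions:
 v(a) = -sqrt(C1 + a^2)
 v(a) = sqrt(C1 + a^2)


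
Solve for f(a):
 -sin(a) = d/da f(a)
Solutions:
 f(a) = C1 + cos(a)


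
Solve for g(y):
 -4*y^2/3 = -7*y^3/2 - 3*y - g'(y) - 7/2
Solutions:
 g(y) = C1 - 7*y^4/8 + 4*y^3/9 - 3*y^2/2 - 7*y/2


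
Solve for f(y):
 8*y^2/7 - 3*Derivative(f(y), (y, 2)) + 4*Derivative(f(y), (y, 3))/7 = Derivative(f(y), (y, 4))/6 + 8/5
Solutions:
 f(y) = C1 + C2*y + 2*y^4/63 + 32*y^3/1323 - 12688*y^2/46305 + (C3*sin(3*sqrt(82)*y/7) + C4*cos(3*sqrt(82)*y/7))*exp(12*y/7)


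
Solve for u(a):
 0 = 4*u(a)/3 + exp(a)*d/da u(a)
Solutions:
 u(a) = C1*exp(4*exp(-a)/3)


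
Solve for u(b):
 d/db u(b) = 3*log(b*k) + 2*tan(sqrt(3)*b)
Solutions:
 u(b) = C1 + 3*b*log(b*k) - 3*b - 2*sqrt(3)*log(cos(sqrt(3)*b))/3


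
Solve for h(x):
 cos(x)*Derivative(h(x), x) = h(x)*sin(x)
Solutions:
 h(x) = C1/cos(x)


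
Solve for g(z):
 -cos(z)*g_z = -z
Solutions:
 g(z) = C1 + Integral(z/cos(z), z)


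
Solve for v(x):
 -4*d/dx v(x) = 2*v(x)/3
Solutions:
 v(x) = C1*exp(-x/6)


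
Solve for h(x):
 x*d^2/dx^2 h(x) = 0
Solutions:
 h(x) = C1 + C2*x


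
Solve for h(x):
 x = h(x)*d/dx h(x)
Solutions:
 h(x) = -sqrt(C1 + x^2)
 h(x) = sqrt(C1 + x^2)


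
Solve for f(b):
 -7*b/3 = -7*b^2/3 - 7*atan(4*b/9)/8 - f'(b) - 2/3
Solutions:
 f(b) = C1 - 7*b^3/9 + 7*b^2/6 - 7*b*atan(4*b/9)/8 - 2*b/3 + 63*log(16*b^2 + 81)/64


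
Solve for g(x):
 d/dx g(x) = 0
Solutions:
 g(x) = C1


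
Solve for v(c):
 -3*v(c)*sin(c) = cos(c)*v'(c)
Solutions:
 v(c) = C1*cos(c)^3


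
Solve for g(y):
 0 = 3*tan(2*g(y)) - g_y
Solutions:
 g(y) = -asin(C1*exp(6*y))/2 + pi/2
 g(y) = asin(C1*exp(6*y))/2


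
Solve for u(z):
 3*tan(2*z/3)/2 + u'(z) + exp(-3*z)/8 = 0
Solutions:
 u(z) = C1 - 9*log(tan(2*z/3)^2 + 1)/8 + exp(-3*z)/24


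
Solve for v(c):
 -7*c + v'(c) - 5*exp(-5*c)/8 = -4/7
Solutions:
 v(c) = C1 + 7*c^2/2 - 4*c/7 - exp(-5*c)/8


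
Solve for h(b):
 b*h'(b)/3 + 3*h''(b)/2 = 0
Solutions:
 h(b) = C1 + C2*erf(b/3)


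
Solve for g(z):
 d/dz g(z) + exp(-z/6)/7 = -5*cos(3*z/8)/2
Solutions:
 g(z) = C1 - 20*sin(3*z/8)/3 + 6*exp(-z/6)/7


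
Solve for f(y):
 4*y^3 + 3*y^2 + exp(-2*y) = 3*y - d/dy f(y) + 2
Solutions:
 f(y) = C1 - y^4 - y^3 + 3*y^2/2 + 2*y + exp(-2*y)/2


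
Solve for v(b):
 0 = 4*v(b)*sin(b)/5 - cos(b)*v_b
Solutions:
 v(b) = C1/cos(b)^(4/5)


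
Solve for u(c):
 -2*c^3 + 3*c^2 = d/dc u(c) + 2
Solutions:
 u(c) = C1 - c^4/2 + c^3 - 2*c


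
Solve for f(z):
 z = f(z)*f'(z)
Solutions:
 f(z) = -sqrt(C1 + z^2)
 f(z) = sqrt(C1 + z^2)


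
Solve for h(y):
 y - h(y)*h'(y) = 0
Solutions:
 h(y) = -sqrt(C1 + y^2)
 h(y) = sqrt(C1 + y^2)


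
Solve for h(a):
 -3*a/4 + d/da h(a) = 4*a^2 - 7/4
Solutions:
 h(a) = C1 + 4*a^3/3 + 3*a^2/8 - 7*a/4


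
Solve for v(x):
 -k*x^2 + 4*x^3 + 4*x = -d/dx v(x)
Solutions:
 v(x) = C1 + k*x^3/3 - x^4 - 2*x^2


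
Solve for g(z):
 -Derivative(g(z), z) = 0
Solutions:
 g(z) = C1


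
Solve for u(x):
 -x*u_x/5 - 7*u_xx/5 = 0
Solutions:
 u(x) = C1 + C2*erf(sqrt(14)*x/14)


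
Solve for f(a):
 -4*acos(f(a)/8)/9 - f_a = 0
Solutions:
 Integral(1/acos(_y/8), (_y, f(a))) = C1 - 4*a/9


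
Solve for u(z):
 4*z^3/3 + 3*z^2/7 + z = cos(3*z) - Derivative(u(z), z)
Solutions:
 u(z) = C1 - z^4/3 - z^3/7 - z^2/2 + sin(3*z)/3


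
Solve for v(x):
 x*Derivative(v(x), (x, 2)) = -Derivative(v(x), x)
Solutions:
 v(x) = C1 + C2*log(x)


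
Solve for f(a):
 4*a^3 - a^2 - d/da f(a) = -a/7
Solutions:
 f(a) = C1 + a^4 - a^3/3 + a^2/14


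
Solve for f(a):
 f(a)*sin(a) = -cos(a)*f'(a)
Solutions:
 f(a) = C1*cos(a)


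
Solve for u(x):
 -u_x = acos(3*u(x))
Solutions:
 Integral(1/acos(3*_y), (_y, u(x))) = C1 - x


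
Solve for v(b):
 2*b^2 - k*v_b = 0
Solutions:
 v(b) = C1 + 2*b^3/(3*k)


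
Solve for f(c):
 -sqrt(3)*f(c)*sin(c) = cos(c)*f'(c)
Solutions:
 f(c) = C1*cos(c)^(sqrt(3))


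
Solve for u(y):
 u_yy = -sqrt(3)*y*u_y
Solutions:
 u(y) = C1 + C2*erf(sqrt(2)*3^(1/4)*y/2)


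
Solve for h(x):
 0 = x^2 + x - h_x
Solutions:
 h(x) = C1 + x^3/3 + x^2/2


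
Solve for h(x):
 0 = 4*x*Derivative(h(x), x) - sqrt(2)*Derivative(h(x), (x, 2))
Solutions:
 h(x) = C1 + C2*erfi(2^(1/4)*x)


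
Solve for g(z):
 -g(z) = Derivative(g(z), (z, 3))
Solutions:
 g(z) = C3*exp(-z) + (C1*sin(sqrt(3)*z/2) + C2*cos(sqrt(3)*z/2))*exp(z/2)


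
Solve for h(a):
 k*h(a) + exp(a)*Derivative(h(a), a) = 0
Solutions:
 h(a) = C1*exp(k*exp(-a))


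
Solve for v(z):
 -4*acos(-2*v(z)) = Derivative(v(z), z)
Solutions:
 Integral(1/acos(-2*_y), (_y, v(z))) = C1 - 4*z


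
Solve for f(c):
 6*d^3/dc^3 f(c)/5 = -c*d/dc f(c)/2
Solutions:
 f(c) = C1 + Integral(C2*airyai(-90^(1/3)*c/6) + C3*airybi(-90^(1/3)*c/6), c)


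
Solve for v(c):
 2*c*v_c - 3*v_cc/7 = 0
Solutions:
 v(c) = C1 + C2*erfi(sqrt(21)*c/3)


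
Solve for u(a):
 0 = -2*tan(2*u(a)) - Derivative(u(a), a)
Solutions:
 u(a) = -asin(C1*exp(-4*a))/2 + pi/2
 u(a) = asin(C1*exp(-4*a))/2


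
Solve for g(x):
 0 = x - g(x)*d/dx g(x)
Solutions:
 g(x) = -sqrt(C1 + x^2)
 g(x) = sqrt(C1 + x^2)


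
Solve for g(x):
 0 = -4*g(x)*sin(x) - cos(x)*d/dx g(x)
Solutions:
 g(x) = C1*cos(x)^4


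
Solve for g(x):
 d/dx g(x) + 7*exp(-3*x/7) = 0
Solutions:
 g(x) = C1 + 49*exp(-3*x/7)/3


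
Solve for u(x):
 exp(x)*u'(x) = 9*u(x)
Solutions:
 u(x) = C1*exp(-9*exp(-x))


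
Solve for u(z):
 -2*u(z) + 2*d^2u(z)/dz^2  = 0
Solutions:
 u(z) = C1*exp(-z) + C2*exp(z)


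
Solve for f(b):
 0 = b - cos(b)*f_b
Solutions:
 f(b) = C1 + Integral(b/cos(b), b)


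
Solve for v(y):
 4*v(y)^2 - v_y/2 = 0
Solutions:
 v(y) = -1/(C1 + 8*y)


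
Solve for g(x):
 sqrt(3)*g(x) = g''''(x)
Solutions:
 g(x) = C1*exp(-3^(1/8)*x) + C2*exp(3^(1/8)*x) + C3*sin(3^(1/8)*x) + C4*cos(3^(1/8)*x)


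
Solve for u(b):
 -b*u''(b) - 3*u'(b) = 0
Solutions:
 u(b) = C1 + C2/b^2


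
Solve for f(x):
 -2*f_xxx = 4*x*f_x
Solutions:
 f(x) = C1 + Integral(C2*airyai(-2^(1/3)*x) + C3*airybi(-2^(1/3)*x), x)


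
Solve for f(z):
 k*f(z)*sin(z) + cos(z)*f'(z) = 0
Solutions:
 f(z) = C1*exp(k*log(cos(z)))


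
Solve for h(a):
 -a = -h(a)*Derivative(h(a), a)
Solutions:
 h(a) = -sqrt(C1 + a^2)
 h(a) = sqrt(C1 + a^2)


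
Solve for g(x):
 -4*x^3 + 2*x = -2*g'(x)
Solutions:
 g(x) = C1 + x^4/2 - x^2/2


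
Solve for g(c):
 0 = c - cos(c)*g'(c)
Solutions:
 g(c) = C1 + Integral(c/cos(c), c)


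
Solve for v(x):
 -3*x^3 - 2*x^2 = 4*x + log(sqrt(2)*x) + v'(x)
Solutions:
 v(x) = C1 - 3*x^4/4 - 2*x^3/3 - 2*x^2 - x*log(x) - x*log(2)/2 + x


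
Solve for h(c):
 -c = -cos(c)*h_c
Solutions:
 h(c) = C1 + Integral(c/cos(c), c)


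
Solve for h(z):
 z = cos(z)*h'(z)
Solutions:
 h(z) = C1 + Integral(z/cos(z), z)


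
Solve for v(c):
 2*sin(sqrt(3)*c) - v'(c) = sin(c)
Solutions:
 v(c) = C1 + cos(c) - 2*sqrt(3)*cos(sqrt(3)*c)/3


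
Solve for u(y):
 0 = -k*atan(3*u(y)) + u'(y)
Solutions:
 Integral(1/atan(3*_y), (_y, u(y))) = C1 + k*y


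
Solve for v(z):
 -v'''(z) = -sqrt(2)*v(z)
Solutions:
 v(z) = C3*exp(2^(1/6)*z) + (C1*sin(2^(1/6)*sqrt(3)*z/2) + C2*cos(2^(1/6)*sqrt(3)*z/2))*exp(-2^(1/6)*z/2)


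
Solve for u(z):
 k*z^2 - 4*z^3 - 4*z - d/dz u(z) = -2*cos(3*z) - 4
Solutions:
 u(z) = C1 + k*z^3/3 - z^4 - 2*z^2 + 4*z + 2*sin(3*z)/3


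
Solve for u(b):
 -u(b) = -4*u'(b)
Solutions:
 u(b) = C1*exp(b/4)


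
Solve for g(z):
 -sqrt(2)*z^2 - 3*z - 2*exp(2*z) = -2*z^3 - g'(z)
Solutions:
 g(z) = C1 - z^4/2 + sqrt(2)*z^3/3 + 3*z^2/2 + exp(2*z)


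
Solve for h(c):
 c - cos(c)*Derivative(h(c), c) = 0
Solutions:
 h(c) = C1 + Integral(c/cos(c), c)


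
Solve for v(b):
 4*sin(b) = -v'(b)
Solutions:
 v(b) = C1 + 4*cos(b)


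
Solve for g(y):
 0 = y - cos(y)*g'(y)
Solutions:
 g(y) = C1 + Integral(y/cos(y), y)


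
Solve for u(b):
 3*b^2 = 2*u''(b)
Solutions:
 u(b) = C1 + C2*b + b^4/8


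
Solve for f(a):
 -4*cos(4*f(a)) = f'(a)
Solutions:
 f(a) = -asin((C1 + exp(32*a))/(C1 - exp(32*a)))/4 + pi/4
 f(a) = asin((C1 + exp(32*a))/(C1 - exp(32*a)))/4


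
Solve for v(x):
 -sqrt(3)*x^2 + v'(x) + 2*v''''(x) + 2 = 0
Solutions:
 v(x) = C1 + C4*exp(-2^(2/3)*x/2) + sqrt(3)*x^3/3 - 2*x + (C2*sin(2^(2/3)*sqrt(3)*x/4) + C3*cos(2^(2/3)*sqrt(3)*x/4))*exp(2^(2/3)*x/4)


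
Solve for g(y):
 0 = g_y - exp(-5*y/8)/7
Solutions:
 g(y) = C1 - 8*exp(-5*y/8)/35


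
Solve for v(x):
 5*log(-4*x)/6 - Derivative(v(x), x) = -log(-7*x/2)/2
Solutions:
 v(x) = C1 + 4*x*log(-x)/3 + x*(-8 + 7*log(2) + 3*log(7))/6


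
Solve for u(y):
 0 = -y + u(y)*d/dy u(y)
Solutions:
 u(y) = -sqrt(C1 + y^2)
 u(y) = sqrt(C1 + y^2)


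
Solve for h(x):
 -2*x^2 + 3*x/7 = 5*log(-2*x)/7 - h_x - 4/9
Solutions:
 h(x) = C1 + 2*x^3/3 - 3*x^2/14 + 5*x*log(-x)/7 + x*(-73 + 45*log(2))/63


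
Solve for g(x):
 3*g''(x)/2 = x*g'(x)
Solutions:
 g(x) = C1 + C2*erfi(sqrt(3)*x/3)


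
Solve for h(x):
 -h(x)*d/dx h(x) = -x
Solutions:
 h(x) = -sqrt(C1 + x^2)
 h(x) = sqrt(C1 + x^2)


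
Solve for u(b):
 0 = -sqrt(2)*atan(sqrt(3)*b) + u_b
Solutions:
 u(b) = C1 + sqrt(2)*(b*atan(sqrt(3)*b) - sqrt(3)*log(3*b^2 + 1)/6)


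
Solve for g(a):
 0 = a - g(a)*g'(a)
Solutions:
 g(a) = -sqrt(C1 + a^2)
 g(a) = sqrt(C1 + a^2)


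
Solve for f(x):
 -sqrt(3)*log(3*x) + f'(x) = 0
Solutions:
 f(x) = C1 + sqrt(3)*x*log(x) - sqrt(3)*x + sqrt(3)*x*log(3)


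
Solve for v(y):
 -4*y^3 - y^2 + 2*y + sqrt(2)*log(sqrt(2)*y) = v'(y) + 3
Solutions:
 v(y) = C1 - y^4 - y^3/3 + y^2 + sqrt(2)*y*log(y) - 3*y - sqrt(2)*y + sqrt(2)*y*log(2)/2


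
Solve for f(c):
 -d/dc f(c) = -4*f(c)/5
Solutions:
 f(c) = C1*exp(4*c/5)


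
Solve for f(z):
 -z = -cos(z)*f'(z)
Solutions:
 f(z) = C1 + Integral(z/cos(z), z)


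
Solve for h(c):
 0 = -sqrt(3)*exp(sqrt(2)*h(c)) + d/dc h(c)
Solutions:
 h(c) = sqrt(2)*(2*log(-1/(C1 + sqrt(3)*c)) - log(2))/4


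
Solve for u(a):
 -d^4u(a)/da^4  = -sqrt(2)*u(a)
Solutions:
 u(a) = C1*exp(-2^(1/8)*a) + C2*exp(2^(1/8)*a) + C3*sin(2^(1/8)*a) + C4*cos(2^(1/8)*a)


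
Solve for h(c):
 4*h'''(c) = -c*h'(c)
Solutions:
 h(c) = C1 + Integral(C2*airyai(-2^(1/3)*c/2) + C3*airybi(-2^(1/3)*c/2), c)


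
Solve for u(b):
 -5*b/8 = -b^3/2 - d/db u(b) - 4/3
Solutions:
 u(b) = C1 - b^4/8 + 5*b^2/16 - 4*b/3


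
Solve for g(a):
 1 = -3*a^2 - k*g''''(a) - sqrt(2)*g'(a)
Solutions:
 g(a) = C1 + C2*exp(2^(1/6)*a*(-1/k)^(1/3)) + C3*exp(2^(1/6)*a*(-1/k)^(1/3)*(-1 + sqrt(3)*I)/2) + C4*exp(-2^(1/6)*a*(-1/k)^(1/3)*(1 + sqrt(3)*I)/2) - sqrt(2)*a^3/2 - sqrt(2)*a/2


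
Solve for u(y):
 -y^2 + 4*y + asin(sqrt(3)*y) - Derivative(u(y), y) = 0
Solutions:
 u(y) = C1 - y^3/3 + 2*y^2 + y*asin(sqrt(3)*y) + sqrt(3)*sqrt(1 - 3*y^2)/3


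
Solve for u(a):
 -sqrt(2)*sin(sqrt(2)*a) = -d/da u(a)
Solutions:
 u(a) = C1 - cos(sqrt(2)*a)


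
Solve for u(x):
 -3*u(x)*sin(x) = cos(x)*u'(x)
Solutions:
 u(x) = C1*cos(x)^3


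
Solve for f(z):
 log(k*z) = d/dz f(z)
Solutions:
 f(z) = C1 + z*log(k*z) - z


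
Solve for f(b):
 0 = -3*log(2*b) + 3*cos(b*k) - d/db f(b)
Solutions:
 f(b) = C1 - 3*b*log(b) - 3*b*log(2) + 3*b + 3*Piecewise((sin(b*k)/k, Ne(k, 0)), (b, True))


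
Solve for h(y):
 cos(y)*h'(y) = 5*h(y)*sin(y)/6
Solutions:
 h(y) = C1/cos(y)^(5/6)


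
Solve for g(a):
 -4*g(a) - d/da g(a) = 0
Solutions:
 g(a) = C1*exp(-4*a)


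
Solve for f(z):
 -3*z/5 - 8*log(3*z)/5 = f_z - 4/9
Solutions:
 f(z) = C1 - 3*z^2/10 - 8*z*log(z)/5 - 8*z*log(3)/5 + 92*z/45


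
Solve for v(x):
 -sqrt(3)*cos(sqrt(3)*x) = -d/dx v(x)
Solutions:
 v(x) = C1 + sin(sqrt(3)*x)


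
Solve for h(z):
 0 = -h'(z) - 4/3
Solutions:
 h(z) = C1 - 4*z/3


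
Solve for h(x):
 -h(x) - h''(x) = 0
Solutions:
 h(x) = C1*sin(x) + C2*cos(x)


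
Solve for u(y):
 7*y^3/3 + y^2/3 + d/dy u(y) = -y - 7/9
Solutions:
 u(y) = C1 - 7*y^4/12 - y^3/9 - y^2/2 - 7*y/9


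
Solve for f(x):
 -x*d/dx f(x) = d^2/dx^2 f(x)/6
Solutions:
 f(x) = C1 + C2*erf(sqrt(3)*x)


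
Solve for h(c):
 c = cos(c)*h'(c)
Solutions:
 h(c) = C1 + Integral(c/cos(c), c)


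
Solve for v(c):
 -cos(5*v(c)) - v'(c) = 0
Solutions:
 v(c) = -asin((C1 + exp(10*c))/(C1 - exp(10*c)))/5 + pi/5
 v(c) = asin((C1 + exp(10*c))/(C1 - exp(10*c)))/5


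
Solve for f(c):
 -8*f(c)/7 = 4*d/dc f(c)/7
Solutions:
 f(c) = C1*exp(-2*c)


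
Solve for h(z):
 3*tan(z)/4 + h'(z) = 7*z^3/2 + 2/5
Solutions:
 h(z) = C1 + 7*z^4/8 + 2*z/5 + 3*log(cos(z))/4


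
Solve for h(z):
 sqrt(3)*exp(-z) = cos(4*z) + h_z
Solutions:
 h(z) = C1 - sin(4*z)/4 - sqrt(3)*exp(-z)


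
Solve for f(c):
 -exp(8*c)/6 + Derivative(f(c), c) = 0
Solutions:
 f(c) = C1 + exp(8*c)/48


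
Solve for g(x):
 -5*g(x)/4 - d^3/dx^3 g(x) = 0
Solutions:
 g(x) = C3*exp(-10^(1/3)*x/2) + (C1*sin(10^(1/3)*sqrt(3)*x/4) + C2*cos(10^(1/3)*sqrt(3)*x/4))*exp(10^(1/3)*x/4)


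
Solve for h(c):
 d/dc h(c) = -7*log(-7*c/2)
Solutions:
 h(c) = C1 - 7*c*log(-c) + 7*c*(-log(7) + log(2) + 1)


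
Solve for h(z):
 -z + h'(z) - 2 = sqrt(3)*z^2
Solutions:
 h(z) = C1 + sqrt(3)*z^3/3 + z^2/2 + 2*z


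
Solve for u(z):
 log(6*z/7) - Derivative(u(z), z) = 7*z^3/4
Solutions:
 u(z) = C1 - 7*z^4/16 + z*log(z) - z + z*log(6/7)


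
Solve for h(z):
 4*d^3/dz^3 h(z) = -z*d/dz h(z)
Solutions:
 h(z) = C1 + Integral(C2*airyai(-2^(1/3)*z/2) + C3*airybi(-2^(1/3)*z/2), z)


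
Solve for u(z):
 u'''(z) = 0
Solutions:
 u(z) = C1 + C2*z + C3*z^2


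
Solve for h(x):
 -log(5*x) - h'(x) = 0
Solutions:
 h(x) = C1 - x*log(x) - x*log(5) + x


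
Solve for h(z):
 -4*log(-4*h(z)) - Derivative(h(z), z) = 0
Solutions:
 Integral(1/(log(-_y) + 2*log(2)), (_y, h(z)))/4 = C1 - z


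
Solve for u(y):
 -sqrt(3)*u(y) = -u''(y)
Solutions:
 u(y) = C1*exp(-3^(1/4)*y) + C2*exp(3^(1/4)*y)


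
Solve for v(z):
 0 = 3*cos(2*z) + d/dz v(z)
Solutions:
 v(z) = C1 - 3*sin(2*z)/2


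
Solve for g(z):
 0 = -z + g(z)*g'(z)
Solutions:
 g(z) = -sqrt(C1 + z^2)
 g(z) = sqrt(C1 + z^2)


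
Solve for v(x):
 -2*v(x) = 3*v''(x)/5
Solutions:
 v(x) = C1*sin(sqrt(30)*x/3) + C2*cos(sqrt(30)*x/3)


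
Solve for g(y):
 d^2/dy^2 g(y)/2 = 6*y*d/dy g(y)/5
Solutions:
 g(y) = C1 + C2*erfi(sqrt(30)*y/5)


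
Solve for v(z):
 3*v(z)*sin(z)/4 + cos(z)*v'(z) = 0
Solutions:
 v(z) = C1*cos(z)^(3/4)


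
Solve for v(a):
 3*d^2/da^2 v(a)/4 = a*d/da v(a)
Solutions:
 v(a) = C1 + C2*erfi(sqrt(6)*a/3)


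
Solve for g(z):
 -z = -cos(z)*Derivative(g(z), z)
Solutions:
 g(z) = C1 + Integral(z/cos(z), z)


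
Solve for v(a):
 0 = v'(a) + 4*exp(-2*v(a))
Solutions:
 v(a) = log(-sqrt(C1 - 8*a))
 v(a) = log(C1 - 8*a)/2


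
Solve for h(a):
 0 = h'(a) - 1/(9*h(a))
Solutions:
 h(a) = -sqrt(C1 + 2*a)/3
 h(a) = sqrt(C1 + 2*a)/3


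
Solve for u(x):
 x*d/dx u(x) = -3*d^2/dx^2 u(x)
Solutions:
 u(x) = C1 + C2*erf(sqrt(6)*x/6)


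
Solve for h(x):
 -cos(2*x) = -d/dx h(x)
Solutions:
 h(x) = C1 + sin(2*x)/2


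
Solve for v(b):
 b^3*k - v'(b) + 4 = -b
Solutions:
 v(b) = C1 + b^4*k/4 + b^2/2 + 4*b


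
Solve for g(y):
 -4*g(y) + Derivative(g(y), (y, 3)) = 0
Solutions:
 g(y) = C3*exp(2^(2/3)*y) + (C1*sin(2^(2/3)*sqrt(3)*y/2) + C2*cos(2^(2/3)*sqrt(3)*y/2))*exp(-2^(2/3)*y/2)


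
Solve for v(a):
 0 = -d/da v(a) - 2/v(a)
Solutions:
 v(a) = -sqrt(C1 - 4*a)
 v(a) = sqrt(C1 - 4*a)


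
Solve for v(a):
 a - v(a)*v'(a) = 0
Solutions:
 v(a) = -sqrt(C1 + a^2)
 v(a) = sqrt(C1 + a^2)


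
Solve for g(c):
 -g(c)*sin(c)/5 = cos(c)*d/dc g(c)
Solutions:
 g(c) = C1*cos(c)^(1/5)


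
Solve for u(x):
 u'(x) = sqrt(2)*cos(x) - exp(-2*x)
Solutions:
 u(x) = C1 + sqrt(2)*sin(x) + exp(-2*x)/2


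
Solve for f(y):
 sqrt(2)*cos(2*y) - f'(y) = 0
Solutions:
 f(y) = C1 + sqrt(2)*sin(2*y)/2


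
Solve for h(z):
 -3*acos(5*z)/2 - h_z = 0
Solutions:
 h(z) = C1 - 3*z*acos(5*z)/2 + 3*sqrt(1 - 25*z^2)/10


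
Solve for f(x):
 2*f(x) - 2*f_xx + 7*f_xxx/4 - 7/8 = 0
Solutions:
 f(x) = C1*exp(x*(32*2^(1/3)/(21*sqrt(3201) + 1195)^(1/3) + 16 + 2^(2/3)*(21*sqrt(3201) + 1195)^(1/3))/42)*sin(2^(1/3)*sqrt(3)*x*(-2^(1/3)*(21*sqrt(3201) + 1195)^(1/3) + 32/(21*sqrt(3201) + 1195)^(1/3))/42) + C2*exp(x*(32*2^(1/3)/(21*sqrt(3201) + 1195)^(1/3) + 16 + 2^(2/3)*(21*sqrt(3201) + 1195)^(1/3))/42)*cos(2^(1/3)*sqrt(3)*x*(-2^(1/3)*(21*sqrt(3201) + 1195)^(1/3) + 32/(21*sqrt(3201) + 1195)^(1/3))/42) + C3*exp(x*(-2^(2/3)*(21*sqrt(3201) + 1195)^(1/3) - 32*2^(1/3)/(21*sqrt(3201) + 1195)^(1/3) + 8)/21) + 7/16


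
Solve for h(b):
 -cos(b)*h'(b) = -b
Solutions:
 h(b) = C1 + Integral(b/cos(b), b)


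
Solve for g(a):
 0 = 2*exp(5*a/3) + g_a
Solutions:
 g(a) = C1 - 6*exp(5*a/3)/5


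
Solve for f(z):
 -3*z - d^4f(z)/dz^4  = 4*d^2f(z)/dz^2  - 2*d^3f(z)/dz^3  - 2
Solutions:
 f(z) = C1 + C2*z - z^3/8 + z^2/16 + (C3*sin(sqrt(3)*z) + C4*cos(sqrt(3)*z))*exp(z)


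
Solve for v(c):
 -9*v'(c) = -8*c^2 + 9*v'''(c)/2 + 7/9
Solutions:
 v(c) = C1 + C2*sin(sqrt(2)*c) + C3*cos(sqrt(2)*c) + 8*c^3/27 - 79*c/81


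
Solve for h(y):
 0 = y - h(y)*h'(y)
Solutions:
 h(y) = -sqrt(C1 + y^2)
 h(y) = sqrt(C1 + y^2)


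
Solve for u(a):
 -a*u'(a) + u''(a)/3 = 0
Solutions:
 u(a) = C1 + C2*erfi(sqrt(6)*a/2)


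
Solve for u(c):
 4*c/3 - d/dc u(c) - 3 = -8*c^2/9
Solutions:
 u(c) = C1 + 8*c^3/27 + 2*c^2/3 - 3*c


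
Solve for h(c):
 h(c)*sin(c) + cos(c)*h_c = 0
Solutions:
 h(c) = C1*cos(c)


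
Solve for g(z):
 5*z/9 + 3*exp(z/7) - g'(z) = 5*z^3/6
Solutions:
 g(z) = C1 - 5*z^4/24 + 5*z^2/18 + 21*exp(z/7)


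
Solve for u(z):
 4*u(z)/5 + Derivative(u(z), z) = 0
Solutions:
 u(z) = C1*exp(-4*z/5)


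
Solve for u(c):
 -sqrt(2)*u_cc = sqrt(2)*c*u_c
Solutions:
 u(c) = C1 + C2*erf(sqrt(2)*c/2)


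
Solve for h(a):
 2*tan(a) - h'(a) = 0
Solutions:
 h(a) = C1 - 2*log(cos(a))


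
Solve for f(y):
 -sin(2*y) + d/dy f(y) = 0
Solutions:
 f(y) = C1 - cos(2*y)/2


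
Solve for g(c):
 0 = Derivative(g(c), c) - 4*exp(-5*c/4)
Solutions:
 g(c) = C1 - 16*exp(-5*c/4)/5


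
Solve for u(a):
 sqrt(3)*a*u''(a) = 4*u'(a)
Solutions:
 u(a) = C1 + C2*a^(1 + 4*sqrt(3)/3)


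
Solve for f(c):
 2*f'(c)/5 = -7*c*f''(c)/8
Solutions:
 f(c) = C1 + C2*c^(19/35)


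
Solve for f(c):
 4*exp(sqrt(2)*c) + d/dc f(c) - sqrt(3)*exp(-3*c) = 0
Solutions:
 f(c) = C1 - 2*sqrt(2)*exp(sqrt(2)*c) - sqrt(3)*exp(-3*c)/3


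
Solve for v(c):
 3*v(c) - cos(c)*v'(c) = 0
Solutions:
 v(c) = C1*(sin(c) + 1)^(3/2)/(sin(c) - 1)^(3/2)


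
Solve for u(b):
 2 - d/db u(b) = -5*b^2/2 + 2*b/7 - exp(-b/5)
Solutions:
 u(b) = C1 + 5*b^3/6 - b^2/7 + 2*b - 5*exp(-b/5)


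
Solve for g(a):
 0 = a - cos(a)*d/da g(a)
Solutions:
 g(a) = C1 + Integral(a/cos(a), a)


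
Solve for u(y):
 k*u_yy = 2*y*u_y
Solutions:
 u(y) = C1 + C2*erf(y*sqrt(-1/k))/sqrt(-1/k)


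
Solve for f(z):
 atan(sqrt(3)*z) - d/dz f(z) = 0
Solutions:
 f(z) = C1 + z*atan(sqrt(3)*z) - sqrt(3)*log(3*z^2 + 1)/6


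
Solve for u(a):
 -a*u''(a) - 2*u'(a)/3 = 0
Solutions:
 u(a) = C1 + C2*a^(1/3)


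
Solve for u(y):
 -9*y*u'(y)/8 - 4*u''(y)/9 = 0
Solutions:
 u(y) = C1 + C2*erf(9*y/8)


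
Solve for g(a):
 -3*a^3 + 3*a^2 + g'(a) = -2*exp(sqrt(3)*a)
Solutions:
 g(a) = C1 + 3*a^4/4 - a^3 - 2*sqrt(3)*exp(sqrt(3)*a)/3


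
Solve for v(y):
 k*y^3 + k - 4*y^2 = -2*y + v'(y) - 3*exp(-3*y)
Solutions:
 v(y) = C1 + k*y^4/4 + k*y - 4*y^3/3 + y^2 - exp(-3*y)


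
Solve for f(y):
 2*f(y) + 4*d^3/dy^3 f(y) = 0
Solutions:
 f(y) = C3*exp(-2^(2/3)*y/2) + (C1*sin(2^(2/3)*sqrt(3)*y/4) + C2*cos(2^(2/3)*sqrt(3)*y/4))*exp(2^(2/3)*y/4)


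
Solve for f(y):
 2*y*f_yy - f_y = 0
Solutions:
 f(y) = C1 + C2*y^(3/2)


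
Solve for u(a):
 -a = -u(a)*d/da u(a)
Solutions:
 u(a) = -sqrt(C1 + a^2)
 u(a) = sqrt(C1 + a^2)


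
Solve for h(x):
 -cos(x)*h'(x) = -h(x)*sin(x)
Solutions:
 h(x) = C1/cos(x)


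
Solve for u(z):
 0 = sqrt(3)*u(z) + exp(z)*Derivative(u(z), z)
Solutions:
 u(z) = C1*exp(sqrt(3)*exp(-z))


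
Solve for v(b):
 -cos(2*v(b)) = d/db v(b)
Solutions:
 v(b) = -asin((C1 + exp(4*b))/(C1 - exp(4*b)))/2 + pi/2
 v(b) = asin((C1 + exp(4*b))/(C1 - exp(4*b)))/2


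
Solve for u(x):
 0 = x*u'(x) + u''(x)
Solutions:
 u(x) = C1 + C2*erf(sqrt(2)*x/2)


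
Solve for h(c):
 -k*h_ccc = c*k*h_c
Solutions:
 h(c) = C1 + Integral(C2*airyai(-c) + C3*airybi(-c), c)


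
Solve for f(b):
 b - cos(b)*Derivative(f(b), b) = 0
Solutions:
 f(b) = C1 + Integral(b/cos(b), b)


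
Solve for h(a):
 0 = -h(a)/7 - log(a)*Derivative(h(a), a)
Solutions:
 h(a) = C1*exp(-li(a)/7)


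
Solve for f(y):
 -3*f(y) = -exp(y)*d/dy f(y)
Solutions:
 f(y) = C1*exp(-3*exp(-y))


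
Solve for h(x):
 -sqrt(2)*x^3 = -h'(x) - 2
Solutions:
 h(x) = C1 + sqrt(2)*x^4/4 - 2*x


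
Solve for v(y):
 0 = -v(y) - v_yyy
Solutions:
 v(y) = C3*exp(-y) + (C1*sin(sqrt(3)*y/2) + C2*cos(sqrt(3)*y/2))*exp(y/2)


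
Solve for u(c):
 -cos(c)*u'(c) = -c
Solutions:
 u(c) = C1 + Integral(c/cos(c), c)


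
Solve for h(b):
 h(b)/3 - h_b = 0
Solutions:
 h(b) = C1*exp(b/3)


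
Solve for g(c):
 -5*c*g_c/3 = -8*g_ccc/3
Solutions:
 g(c) = C1 + Integral(C2*airyai(5^(1/3)*c/2) + C3*airybi(5^(1/3)*c/2), c)


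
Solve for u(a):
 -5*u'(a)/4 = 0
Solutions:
 u(a) = C1


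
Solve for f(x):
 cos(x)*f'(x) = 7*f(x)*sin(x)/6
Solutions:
 f(x) = C1/cos(x)^(7/6)


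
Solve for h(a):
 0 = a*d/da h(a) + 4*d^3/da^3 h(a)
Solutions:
 h(a) = C1 + Integral(C2*airyai(-2^(1/3)*a/2) + C3*airybi(-2^(1/3)*a/2), a)


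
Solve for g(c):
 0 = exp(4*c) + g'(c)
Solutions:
 g(c) = C1 - exp(4*c)/4


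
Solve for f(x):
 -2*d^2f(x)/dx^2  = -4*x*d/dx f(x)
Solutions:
 f(x) = C1 + C2*erfi(x)


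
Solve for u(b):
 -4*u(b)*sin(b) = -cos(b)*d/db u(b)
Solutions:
 u(b) = C1/cos(b)^4


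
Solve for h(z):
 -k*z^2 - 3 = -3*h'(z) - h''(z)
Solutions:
 h(z) = C1 + C2*exp(-3*z) + k*z^3/9 - k*z^2/9 + 2*k*z/27 + z


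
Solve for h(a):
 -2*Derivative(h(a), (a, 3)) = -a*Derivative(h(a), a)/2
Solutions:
 h(a) = C1 + Integral(C2*airyai(2^(1/3)*a/2) + C3*airybi(2^(1/3)*a/2), a)


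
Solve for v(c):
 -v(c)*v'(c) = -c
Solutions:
 v(c) = -sqrt(C1 + c^2)
 v(c) = sqrt(C1 + c^2)


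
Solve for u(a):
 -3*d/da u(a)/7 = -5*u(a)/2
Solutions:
 u(a) = C1*exp(35*a/6)


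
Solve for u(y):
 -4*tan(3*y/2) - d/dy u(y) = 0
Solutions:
 u(y) = C1 + 8*log(cos(3*y/2))/3


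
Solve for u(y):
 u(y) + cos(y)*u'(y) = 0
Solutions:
 u(y) = C1*sqrt(sin(y) - 1)/sqrt(sin(y) + 1)


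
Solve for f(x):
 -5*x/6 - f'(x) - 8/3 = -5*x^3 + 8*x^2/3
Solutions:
 f(x) = C1 + 5*x^4/4 - 8*x^3/9 - 5*x^2/12 - 8*x/3


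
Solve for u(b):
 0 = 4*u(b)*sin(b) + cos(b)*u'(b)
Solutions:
 u(b) = C1*cos(b)^4


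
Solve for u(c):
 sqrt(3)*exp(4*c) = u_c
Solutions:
 u(c) = C1 + sqrt(3)*exp(4*c)/4


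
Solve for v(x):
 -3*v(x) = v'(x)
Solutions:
 v(x) = C1*exp(-3*x)


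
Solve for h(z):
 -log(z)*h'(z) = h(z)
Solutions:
 h(z) = C1*exp(-li(z))


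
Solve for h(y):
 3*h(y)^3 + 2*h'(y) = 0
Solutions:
 h(y) = -sqrt(-1/(C1 - 3*y))
 h(y) = sqrt(-1/(C1 - 3*y))


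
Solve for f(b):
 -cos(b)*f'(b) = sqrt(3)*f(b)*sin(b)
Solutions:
 f(b) = C1*cos(b)^(sqrt(3))


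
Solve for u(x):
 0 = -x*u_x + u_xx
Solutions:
 u(x) = C1 + C2*erfi(sqrt(2)*x/2)


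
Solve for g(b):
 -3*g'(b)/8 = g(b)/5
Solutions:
 g(b) = C1*exp(-8*b/15)


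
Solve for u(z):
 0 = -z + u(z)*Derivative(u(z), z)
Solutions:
 u(z) = -sqrt(C1 + z^2)
 u(z) = sqrt(C1 + z^2)


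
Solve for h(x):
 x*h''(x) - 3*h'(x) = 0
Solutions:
 h(x) = C1 + C2*x^4


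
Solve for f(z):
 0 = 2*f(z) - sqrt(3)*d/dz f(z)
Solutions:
 f(z) = C1*exp(2*sqrt(3)*z/3)


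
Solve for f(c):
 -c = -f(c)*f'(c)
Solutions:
 f(c) = -sqrt(C1 + c^2)
 f(c) = sqrt(C1 + c^2)


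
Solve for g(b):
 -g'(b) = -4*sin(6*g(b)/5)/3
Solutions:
 -4*b/3 + 5*log(cos(6*g(b)/5) - 1)/12 - 5*log(cos(6*g(b)/5) + 1)/12 = C1


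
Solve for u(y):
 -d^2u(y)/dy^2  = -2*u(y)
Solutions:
 u(y) = C1*exp(-sqrt(2)*y) + C2*exp(sqrt(2)*y)


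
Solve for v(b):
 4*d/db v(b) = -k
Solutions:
 v(b) = C1 - b*k/4


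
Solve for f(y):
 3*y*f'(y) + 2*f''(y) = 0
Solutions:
 f(y) = C1 + C2*erf(sqrt(3)*y/2)


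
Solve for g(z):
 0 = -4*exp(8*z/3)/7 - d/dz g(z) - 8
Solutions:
 g(z) = C1 - 8*z - 3*exp(8*z/3)/14


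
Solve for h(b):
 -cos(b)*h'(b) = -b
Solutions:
 h(b) = C1 + Integral(b/cos(b), b)


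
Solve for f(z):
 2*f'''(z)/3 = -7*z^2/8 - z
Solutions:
 f(z) = C1 + C2*z + C3*z^2 - 7*z^5/320 - z^4/16


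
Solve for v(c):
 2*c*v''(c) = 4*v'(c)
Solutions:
 v(c) = C1 + C2*c^3


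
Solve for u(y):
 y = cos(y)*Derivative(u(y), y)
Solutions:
 u(y) = C1 + Integral(y/cos(y), y)


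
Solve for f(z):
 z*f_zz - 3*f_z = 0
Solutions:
 f(z) = C1 + C2*z^4


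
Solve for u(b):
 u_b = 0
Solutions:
 u(b) = C1


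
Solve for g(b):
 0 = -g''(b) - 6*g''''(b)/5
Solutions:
 g(b) = C1 + C2*b + C3*sin(sqrt(30)*b/6) + C4*cos(sqrt(30)*b/6)


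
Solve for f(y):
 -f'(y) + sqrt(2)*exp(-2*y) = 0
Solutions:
 f(y) = C1 - sqrt(2)*exp(-2*y)/2


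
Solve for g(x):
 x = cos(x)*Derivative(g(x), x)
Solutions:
 g(x) = C1 + Integral(x/cos(x), x)


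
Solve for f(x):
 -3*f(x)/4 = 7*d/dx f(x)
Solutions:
 f(x) = C1*exp(-3*x/28)


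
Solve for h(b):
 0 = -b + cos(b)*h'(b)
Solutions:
 h(b) = C1 + Integral(b/cos(b), b)


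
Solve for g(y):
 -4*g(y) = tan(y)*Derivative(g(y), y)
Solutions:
 g(y) = C1/sin(y)^4


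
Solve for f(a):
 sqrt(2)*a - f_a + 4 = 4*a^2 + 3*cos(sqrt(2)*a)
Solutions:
 f(a) = C1 - 4*a^3/3 + sqrt(2)*a^2/2 + 4*a - 3*sqrt(2)*sin(sqrt(2)*a)/2


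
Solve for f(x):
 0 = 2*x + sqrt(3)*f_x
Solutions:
 f(x) = C1 - sqrt(3)*x^2/3


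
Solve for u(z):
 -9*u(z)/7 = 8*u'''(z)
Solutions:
 u(z) = C3*exp(-21^(2/3)*z/14) + (C1*sin(3*3^(1/6)*7^(2/3)*z/28) + C2*cos(3*3^(1/6)*7^(2/3)*z/28))*exp(21^(2/3)*z/28)


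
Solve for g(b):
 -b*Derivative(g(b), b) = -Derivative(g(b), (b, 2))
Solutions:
 g(b) = C1 + C2*erfi(sqrt(2)*b/2)


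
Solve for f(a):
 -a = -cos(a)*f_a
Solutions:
 f(a) = C1 + Integral(a/cos(a), a)


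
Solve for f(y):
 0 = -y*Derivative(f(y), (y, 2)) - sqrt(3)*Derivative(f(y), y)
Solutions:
 f(y) = C1 + C2*y^(1 - sqrt(3))


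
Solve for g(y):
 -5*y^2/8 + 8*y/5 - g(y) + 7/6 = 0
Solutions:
 g(y) = -5*y^2/8 + 8*y/5 + 7/6


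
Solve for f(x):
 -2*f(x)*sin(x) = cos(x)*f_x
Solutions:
 f(x) = C1*cos(x)^2


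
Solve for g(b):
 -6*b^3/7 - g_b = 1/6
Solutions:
 g(b) = C1 - 3*b^4/14 - b/6


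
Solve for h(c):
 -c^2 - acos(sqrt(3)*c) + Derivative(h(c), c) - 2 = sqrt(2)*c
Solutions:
 h(c) = C1 + c^3/3 + sqrt(2)*c^2/2 + c*acos(sqrt(3)*c) + 2*c - sqrt(3)*sqrt(1 - 3*c^2)/3


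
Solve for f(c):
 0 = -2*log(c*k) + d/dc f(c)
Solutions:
 f(c) = C1 + 2*c*log(c*k) - 2*c


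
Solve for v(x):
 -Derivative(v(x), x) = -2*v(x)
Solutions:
 v(x) = C1*exp(2*x)


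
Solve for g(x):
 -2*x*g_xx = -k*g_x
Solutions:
 g(x) = C1 + x^(re(k)/2 + 1)*(C2*sin(log(x)*Abs(im(k))/2) + C3*cos(log(x)*im(k)/2))


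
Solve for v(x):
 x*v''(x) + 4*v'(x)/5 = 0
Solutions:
 v(x) = C1 + C2*x^(1/5)


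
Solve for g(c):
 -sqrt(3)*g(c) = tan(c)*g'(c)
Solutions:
 g(c) = C1/sin(c)^(sqrt(3))


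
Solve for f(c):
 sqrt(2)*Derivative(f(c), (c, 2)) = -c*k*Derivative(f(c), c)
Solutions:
 f(c) = Piecewise((-2^(3/4)*sqrt(pi)*C1*erf(2^(1/4)*c*sqrt(k)/2)/(2*sqrt(k)) - C2, (k > 0) | (k < 0)), (-C1*c - C2, True))


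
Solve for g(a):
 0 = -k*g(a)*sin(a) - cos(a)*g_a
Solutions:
 g(a) = C1*exp(k*log(cos(a)))


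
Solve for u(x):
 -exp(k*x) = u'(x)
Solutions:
 u(x) = C1 - exp(k*x)/k


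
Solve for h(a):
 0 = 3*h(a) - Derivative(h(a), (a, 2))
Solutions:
 h(a) = C1*exp(-sqrt(3)*a) + C2*exp(sqrt(3)*a)


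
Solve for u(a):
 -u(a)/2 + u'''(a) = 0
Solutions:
 u(a) = C3*exp(2^(2/3)*a/2) + (C1*sin(2^(2/3)*sqrt(3)*a/4) + C2*cos(2^(2/3)*sqrt(3)*a/4))*exp(-2^(2/3)*a/4)


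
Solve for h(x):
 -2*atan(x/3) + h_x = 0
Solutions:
 h(x) = C1 + 2*x*atan(x/3) - 3*log(x^2 + 9)


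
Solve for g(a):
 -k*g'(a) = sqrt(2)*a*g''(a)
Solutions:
 g(a) = C1 + a^(-sqrt(2)*re(k)/2 + 1)*(C2*sin(sqrt(2)*log(a)*Abs(im(k))/2) + C3*cos(sqrt(2)*log(a)*im(k)/2))


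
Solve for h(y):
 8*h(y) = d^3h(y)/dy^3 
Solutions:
 h(y) = C3*exp(2*y) + (C1*sin(sqrt(3)*y) + C2*cos(sqrt(3)*y))*exp(-y)


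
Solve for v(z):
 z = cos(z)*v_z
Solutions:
 v(z) = C1 + Integral(z/cos(z), z)


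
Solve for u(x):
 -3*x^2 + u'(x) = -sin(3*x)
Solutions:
 u(x) = C1 + x^3 + cos(3*x)/3


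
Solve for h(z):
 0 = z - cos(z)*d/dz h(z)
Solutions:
 h(z) = C1 + Integral(z/cos(z), z)


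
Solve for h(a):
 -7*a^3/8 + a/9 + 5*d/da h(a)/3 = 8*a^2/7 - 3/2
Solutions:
 h(a) = C1 + 21*a^4/160 + 8*a^3/35 - a^2/30 - 9*a/10


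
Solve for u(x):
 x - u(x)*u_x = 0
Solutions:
 u(x) = -sqrt(C1 + x^2)
 u(x) = sqrt(C1 + x^2)


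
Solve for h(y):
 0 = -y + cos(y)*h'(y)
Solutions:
 h(y) = C1 + Integral(y/cos(y), y)


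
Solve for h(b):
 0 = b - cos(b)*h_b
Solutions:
 h(b) = C1 + Integral(b/cos(b), b)


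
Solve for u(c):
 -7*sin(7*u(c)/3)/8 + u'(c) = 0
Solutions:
 -7*c/8 + 3*log(cos(7*u(c)/3) - 1)/14 - 3*log(cos(7*u(c)/3) + 1)/14 = C1


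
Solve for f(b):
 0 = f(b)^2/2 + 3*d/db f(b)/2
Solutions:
 f(b) = 3/(C1 + b)


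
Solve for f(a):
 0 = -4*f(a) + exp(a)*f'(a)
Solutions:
 f(a) = C1*exp(-4*exp(-a))


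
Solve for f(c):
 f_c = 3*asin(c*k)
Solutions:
 f(c) = C1 + 3*Piecewise((c*asin(c*k) + sqrt(-c^2*k^2 + 1)/k, Ne(k, 0)), (0, True))


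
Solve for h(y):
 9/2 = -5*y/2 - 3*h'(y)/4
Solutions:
 h(y) = C1 - 5*y^2/3 - 6*y


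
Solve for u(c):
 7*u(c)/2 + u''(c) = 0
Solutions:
 u(c) = C1*sin(sqrt(14)*c/2) + C2*cos(sqrt(14)*c/2)


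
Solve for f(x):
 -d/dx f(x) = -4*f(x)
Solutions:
 f(x) = C1*exp(4*x)


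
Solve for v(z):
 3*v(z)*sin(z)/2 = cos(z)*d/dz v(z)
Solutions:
 v(z) = C1/cos(z)^(3/2)


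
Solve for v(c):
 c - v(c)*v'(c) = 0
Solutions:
 v(c) = -sqrt(C1 + c^2)
 v(c) = sqrt(C1 + c^2)


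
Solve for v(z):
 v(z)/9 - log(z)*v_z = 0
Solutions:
 v(z) = C1*exp(li(z)/9)


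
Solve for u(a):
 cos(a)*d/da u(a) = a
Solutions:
 u(a) = C1 + Integral(a/cos(a), a)


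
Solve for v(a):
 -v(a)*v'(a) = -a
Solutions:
 v(a) = -sqrt(C1 + a^2)
 v(a) = sqrt(C1 + a^2)


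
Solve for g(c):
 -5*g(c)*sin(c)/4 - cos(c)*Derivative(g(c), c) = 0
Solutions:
 g(c) = C1*cos(c)^(5/4)


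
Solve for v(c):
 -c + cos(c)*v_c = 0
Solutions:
 v(c) = C1 + Integral(c/cos(c), c)


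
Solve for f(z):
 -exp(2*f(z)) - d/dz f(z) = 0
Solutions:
 f(z) = log(-sqrt(-1/(C1 - z))) - log(2)/2
 f(z) = log(-1/(C1 - z))/2 - log(2)/2


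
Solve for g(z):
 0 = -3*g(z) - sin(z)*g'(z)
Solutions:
 g(z) = C1*(cos(z) + 1)^(3/2)/(cos(z) - 1)^(3/2)


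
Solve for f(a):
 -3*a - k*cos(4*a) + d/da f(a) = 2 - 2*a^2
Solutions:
 f(a) = C1 - 2*a^3/3 + 3*a^2/2 + 2*a + k*sin(4*a)/4


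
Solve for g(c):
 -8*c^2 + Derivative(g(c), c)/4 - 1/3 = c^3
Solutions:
 g(c) = C1 + c^4 + 32*c^3/3 + 4*c/3


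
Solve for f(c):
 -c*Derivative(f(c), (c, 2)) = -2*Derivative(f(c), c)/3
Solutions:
 f(c) = C1 + C2*c^(5/3)


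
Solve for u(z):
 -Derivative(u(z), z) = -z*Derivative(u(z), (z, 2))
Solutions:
 u(z) = C1 + C2*z^2


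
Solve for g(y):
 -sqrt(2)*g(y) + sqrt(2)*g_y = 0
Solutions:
 g(y) = C1*exp(y)


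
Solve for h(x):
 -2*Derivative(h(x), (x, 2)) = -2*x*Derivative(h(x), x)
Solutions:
 h(x) = C1 + C2*erfi(sqrt(2)*x/2)


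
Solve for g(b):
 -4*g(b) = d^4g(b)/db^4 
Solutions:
 g(b) = (C1*sin(b) + C2*cos(b))*exp(-b) + (C3*sin(b) + C4*cos(b))*exp(b)


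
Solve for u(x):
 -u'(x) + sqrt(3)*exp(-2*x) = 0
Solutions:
 u(x) = C1 - sqrt(3)*exp(-2*x)/2


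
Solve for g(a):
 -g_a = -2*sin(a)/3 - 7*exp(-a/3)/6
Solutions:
 g(a) = C1 - 2*cos(a)/3 - 7*exp(-a/3)/2


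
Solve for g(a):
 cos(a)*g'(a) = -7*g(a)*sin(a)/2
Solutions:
 g(a) = C1*cos(a)^(7/2)


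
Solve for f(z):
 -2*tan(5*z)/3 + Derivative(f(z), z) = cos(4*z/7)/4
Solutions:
 f(z) = C1 - 2*log(cos(5*z))/15 + 7*sin(4*z/7)/16


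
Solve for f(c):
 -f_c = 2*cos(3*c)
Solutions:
 f(c) = C1 - 2*sin(3*c)/3


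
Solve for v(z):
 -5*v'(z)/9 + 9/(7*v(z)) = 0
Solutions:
 v(z) = -sqrt(C1 + 5670*z)/35
 v(z) = sqrt(C1 + 5670*z)/35


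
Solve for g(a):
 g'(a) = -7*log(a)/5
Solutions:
 g(a) = C1 - 7*a*log(a)/5 + 7*a/5


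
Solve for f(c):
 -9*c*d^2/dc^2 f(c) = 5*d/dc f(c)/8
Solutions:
 f(c) = C1 + C2*c^(67/72)


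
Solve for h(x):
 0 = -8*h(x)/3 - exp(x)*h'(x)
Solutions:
 h(x) = C1*exp(8*exp(-x)/3)


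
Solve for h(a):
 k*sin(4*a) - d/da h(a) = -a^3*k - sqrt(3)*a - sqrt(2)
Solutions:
 h(a) = C1 + a^4*k/4 + sqrt(3)*a^2/2 + sqrt(2)*a - k*cos(4*a)/4


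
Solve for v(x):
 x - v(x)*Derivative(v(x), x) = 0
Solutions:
 v(x) = -sqrt(C1 + x^2)
 v(x) = sqrt(C1 + x^2)


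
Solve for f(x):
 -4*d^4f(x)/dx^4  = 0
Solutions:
 f(x) = C1 + C2*x + C3*x^2 + C4*x^3


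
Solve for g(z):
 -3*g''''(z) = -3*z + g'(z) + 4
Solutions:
 g(z) = C1 + C4*exp(-3^(2/3)*z/3) + 3*z^2/2 - 4*z + (C2*sin(3^(1/6)*z/2) + C3*cos(3^(1/6)*z/2))*exp(3^(2/3)*z/6)


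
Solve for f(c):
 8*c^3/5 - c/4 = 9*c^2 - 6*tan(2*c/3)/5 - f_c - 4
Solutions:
 f(c) = C1 - 2*c^4/5 + 3*c^3 + c^2/8 - 4*c + 9*log(cos(2*c/3))/5


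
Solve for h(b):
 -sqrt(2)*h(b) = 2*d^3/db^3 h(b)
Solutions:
 h(b) = C3*exp(-2^(5/6)*b/2) + (C1*sin(2^(5/6)*sqrt(3)*b/4) + C2*cos(2^(5/6)*sqrt(3)*b/4))*exp(2^(5/6)*b/4)


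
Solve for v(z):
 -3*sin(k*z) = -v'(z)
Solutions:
 v(z) = C1 - 3*cos(k*z)/k


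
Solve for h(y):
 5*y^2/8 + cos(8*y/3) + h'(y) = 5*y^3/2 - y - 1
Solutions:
 h(y) = C1 + 5*y^4/8 - 5*y^3/24 - y^2/2 - y - 3*sin(8*y/3)/8


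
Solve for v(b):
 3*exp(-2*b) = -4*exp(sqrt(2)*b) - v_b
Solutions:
 v(b) = C1 - 2*sqrt(2)*exp(sqrt(2)*b) + 3*exp(-2*b)/2


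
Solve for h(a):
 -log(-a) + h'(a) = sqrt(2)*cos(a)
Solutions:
 h(a) = C1 + a*log(-a) - a + sqrt(2)*sin(a)


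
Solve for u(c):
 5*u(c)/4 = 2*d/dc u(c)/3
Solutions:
 u(c) = C1*exp(15*c/8)


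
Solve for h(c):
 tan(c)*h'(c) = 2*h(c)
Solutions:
 h(c) = C1*sin(c)^2


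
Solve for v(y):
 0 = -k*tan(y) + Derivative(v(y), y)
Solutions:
 v(y) = C1 - k*log(cos(y))


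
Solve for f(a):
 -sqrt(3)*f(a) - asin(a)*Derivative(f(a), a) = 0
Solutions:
 f(a) = C1*exp(-sqrt(3)*Integral(1/asin(a), a))


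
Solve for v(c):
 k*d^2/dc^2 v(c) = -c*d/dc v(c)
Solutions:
 v(c) = C1 + C2*sqrt(k)*erf(sqrt(2)*c*sqrt(1/k)/2)


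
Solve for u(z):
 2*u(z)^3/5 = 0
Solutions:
 u(z) = 0


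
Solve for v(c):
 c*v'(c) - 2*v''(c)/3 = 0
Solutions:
 v(c) = C1 + C2*erfi(sqrt(3)*c/2)


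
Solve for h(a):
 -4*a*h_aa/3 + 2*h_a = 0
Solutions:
 h(a) = C1 + C2*a^(5/2)


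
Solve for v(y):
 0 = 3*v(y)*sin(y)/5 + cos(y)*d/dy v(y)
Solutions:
 v(y) = C1*cos(y)^(3/5)


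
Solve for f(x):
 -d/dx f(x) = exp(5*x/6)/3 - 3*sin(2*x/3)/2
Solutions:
 f(x) = C1 - 2*exp(5*x/6)/5 - 9*cos(2*x/3)/4


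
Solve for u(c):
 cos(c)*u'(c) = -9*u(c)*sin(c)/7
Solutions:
 u(c) = C1*cos(c)^(9/7)


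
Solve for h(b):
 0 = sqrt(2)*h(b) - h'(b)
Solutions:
 h(b) = C1*exp(sqrt(2)*b)


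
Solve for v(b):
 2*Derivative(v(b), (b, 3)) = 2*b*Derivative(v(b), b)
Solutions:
 v(b) = C1 + Integral(C2*airyai(b) + C3*airybi(b), b)


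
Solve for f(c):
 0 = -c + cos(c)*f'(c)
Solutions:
 f(c) = C1 + Integral(c/cos(c), c)


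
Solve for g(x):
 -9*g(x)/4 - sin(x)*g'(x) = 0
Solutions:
 g(x) = C1*(cos(x) + 1)^(9/8)/(cos(x) - 1)^(9/8)


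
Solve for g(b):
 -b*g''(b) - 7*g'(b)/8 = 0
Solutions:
 g(b) = C1 + C2*b^(1/8)


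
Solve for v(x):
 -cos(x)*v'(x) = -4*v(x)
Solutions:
 v(x) = C1*(sin(x)^2 + 2*sin(x) + 1)/(sin(x)^2 - 2*sin(x) + 1)
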